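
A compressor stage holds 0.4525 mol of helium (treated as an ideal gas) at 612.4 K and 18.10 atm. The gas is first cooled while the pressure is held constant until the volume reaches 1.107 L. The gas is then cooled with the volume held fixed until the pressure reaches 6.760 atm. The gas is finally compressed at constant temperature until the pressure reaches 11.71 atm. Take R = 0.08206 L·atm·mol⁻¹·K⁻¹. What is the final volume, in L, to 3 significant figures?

From PV = nRT: V₁ = nRT₁/P₁ = 1.256 L.
Isobaric, so V/T is constant: P₂ = P₁; T₂ = T₁·(V₂/V₁) = 539.6 K.
V constant ⇒ P ∝ T: V₃ = V₂; T₃ = T₂·(P₃/P₂) = 201.5 K.
T constant ⇒ Boyle's law P V = const: T₄ = T₃; V₄ = V₃·(P₃/P₄) = 0.6391 L.

V₄ ≈ 0.639 L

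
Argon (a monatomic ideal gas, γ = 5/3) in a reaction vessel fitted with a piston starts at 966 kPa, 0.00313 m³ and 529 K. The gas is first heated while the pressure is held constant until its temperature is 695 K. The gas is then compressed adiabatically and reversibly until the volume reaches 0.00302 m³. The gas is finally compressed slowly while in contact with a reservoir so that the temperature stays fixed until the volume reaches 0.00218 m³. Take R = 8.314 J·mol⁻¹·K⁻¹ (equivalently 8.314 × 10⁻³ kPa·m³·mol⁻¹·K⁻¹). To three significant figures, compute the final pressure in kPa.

P constant ⇒ V ∝ T: P₂ = P₁; V₂ = V₁·(T₂/T₁) = 0.004112 m³.
Adiabatic (γ = 5/3), T V^(γ−1) and P V^γ constant: T₃ = T₂·(V₂/V₃)^(γ−1) = 853.8 K; P₃ = P₂·(V₂/V₃)^γ = 1616 kPa.
T constant ⇒ Boyle's law P V = const: T₄ = T₃; P₄ = P₃·(V₃/V₄) = 2239 kPa.

P₄ ≈ 2.24e+03 kPa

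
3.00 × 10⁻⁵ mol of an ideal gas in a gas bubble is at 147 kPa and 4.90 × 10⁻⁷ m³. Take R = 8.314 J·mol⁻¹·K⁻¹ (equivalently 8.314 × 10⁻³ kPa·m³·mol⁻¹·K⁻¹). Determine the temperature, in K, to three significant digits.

PV = nRT ⇒ T = PV/(nR) = (147 × 4.90e-07) / (3.00e-05 × 8.314 × 10⁻³)

T ≈ 289 K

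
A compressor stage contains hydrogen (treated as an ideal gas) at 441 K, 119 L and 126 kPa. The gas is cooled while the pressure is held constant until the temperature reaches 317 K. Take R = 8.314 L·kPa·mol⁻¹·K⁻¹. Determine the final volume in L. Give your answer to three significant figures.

Isobaric, so V/T is constant: P₂ = P₁; V₂ = V₁·(T₂/T₁) = 85.54 L.

V₂ ≈ 85.5 L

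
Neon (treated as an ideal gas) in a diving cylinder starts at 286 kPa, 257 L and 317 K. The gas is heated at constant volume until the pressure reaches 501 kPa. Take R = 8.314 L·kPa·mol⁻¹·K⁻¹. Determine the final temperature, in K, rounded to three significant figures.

T₂ ≈ 555 K

V constant ⇒ P ∝ T: V₂ = V₁; T₂ = T₁·(P₂/P₁) = 555.3 K.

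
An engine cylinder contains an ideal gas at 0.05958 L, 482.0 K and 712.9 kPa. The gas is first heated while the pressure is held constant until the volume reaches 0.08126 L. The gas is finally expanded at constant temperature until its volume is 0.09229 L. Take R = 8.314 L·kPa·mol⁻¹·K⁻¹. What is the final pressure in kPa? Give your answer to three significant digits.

P₃ ≈ 628 kPa

P constant ⇒ V ∝ T: P₂ = P₁; T₂ = T₁·(V₂/V₁) = 657.4 K.
T constant ⇒ Boyle's law P V = const: T₃ = T₂; P₃ = P₂·(V₂/V₃) = 627.7 kPa.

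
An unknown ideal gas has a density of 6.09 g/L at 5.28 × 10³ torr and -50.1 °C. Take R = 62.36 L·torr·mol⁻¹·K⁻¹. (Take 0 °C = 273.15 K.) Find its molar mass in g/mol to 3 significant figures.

M ≈ 16.0 g/mol

ρ = PM/(RT) ⇒ M = ρRT/P = (6.09 × 62.36 × 223.0) / 5.28e+03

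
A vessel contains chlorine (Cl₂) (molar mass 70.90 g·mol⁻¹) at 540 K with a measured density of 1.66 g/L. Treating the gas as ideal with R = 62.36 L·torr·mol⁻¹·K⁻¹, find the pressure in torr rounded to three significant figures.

ρ = PM/(RT) ⇒ P = ρRT/M = (1.66 × 62.36 × 540.0) / 70.90

P ≈ 788 torr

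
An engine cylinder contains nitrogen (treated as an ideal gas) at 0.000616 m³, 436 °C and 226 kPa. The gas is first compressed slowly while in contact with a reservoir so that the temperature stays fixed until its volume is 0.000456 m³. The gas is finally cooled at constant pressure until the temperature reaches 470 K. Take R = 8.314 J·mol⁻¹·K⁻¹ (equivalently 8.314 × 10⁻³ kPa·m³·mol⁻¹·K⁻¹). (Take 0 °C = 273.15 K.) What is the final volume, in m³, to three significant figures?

V₃ ≈ 0.000302 m³

Convert: T₁ = 709.1 K.
T constant ⇒ Boyle's law P V = const: T₂ = T₁; P₂ = P₁·(V₁/V₂) = 305.3 kPa.
Isobaric, so V/T is constant: P₃ = P₂; V₃ = V₂·(T₃/T₂) = 0.0003022 m³.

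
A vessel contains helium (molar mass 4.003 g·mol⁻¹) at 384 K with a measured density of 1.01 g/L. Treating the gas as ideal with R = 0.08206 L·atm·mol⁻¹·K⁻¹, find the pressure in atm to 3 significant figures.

P ≈ 7.95 atm

ρ = PM/(RT) ⇒ P = ρRT/M = (1.01 × 0.08206 × 384.0) / 4.003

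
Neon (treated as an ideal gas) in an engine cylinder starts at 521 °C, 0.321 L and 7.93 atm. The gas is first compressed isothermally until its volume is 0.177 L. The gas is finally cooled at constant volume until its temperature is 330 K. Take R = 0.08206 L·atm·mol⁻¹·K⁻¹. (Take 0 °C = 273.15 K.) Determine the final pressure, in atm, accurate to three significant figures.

P₃ ≈ 5.98 atm

Convert: T₁ = 794.1 K.
T constant ⇒ Boyle's law P V = const: T₂ = T₁; P₂ = P₁·(V₁/V₂) = 14.38 atm.
Isochoric, so P/T is constant: V₃ = V₂; P₃ = P₂·(T₃/T₂) = 5.976 atm.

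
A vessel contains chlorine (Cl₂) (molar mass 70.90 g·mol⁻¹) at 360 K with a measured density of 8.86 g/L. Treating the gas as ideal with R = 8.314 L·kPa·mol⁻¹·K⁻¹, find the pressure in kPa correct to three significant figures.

ρ = PM/(RT) ⇒ P = ρRT/M = (8.86 × 8.314 × 360.0) / 70.90

P ≈ 374 kPa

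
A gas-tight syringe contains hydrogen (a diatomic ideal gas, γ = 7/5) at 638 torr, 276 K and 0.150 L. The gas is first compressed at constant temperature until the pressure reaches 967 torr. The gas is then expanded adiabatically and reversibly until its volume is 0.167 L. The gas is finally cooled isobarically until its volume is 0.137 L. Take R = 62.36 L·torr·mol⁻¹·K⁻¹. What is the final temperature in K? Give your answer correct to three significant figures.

Isothermal, so P V is constant: T₂ = T₁; V₂ = V₁·(P₁/P₂) = 0.09897 L.
Reversible adiabatic, γ = 7/5: T₃ = T₂·(V₂/V₃)^(γ−1) = 223.9 K; P₃ = P₂·(V₂/V₃)^γ = 464.8 torr.
Isobaric, so V/T is constant: P₄ = P₃; T₄ = T₃·(V₄/V₃) = 183.7 K.

T₄ ≈ 184 K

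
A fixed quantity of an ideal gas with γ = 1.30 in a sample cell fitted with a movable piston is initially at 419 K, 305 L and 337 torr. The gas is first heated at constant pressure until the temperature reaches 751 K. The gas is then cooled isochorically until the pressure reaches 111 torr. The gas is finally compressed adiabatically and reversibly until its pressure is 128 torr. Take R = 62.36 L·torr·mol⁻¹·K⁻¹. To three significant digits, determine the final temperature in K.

T₄ ≈ 256 K

P constant ⇒ V ∝ T: P₂ = P₁; V₂ = V₁·(T₂/T₁) = 546.7 L.
V constant ⇒ P ∝ T: V₃ = V₂; T₃ = T₂·(P₃/P₂) = 247.4 K.
Reversible adiabatic, γ = 1.30: T₄ = T₃·(P₄/P₃)^((γ−1)/γ) = 255.6 K; V₄ = V₃·(P₃/P₄)^(1/γ) = 489.9 L.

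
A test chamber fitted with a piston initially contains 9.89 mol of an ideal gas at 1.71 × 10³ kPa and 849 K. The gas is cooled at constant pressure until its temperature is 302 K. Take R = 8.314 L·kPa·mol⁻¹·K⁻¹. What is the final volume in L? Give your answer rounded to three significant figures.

V₂ ≈ 14.5 L

From PV = nRT: V₁ = nRT₁/P₁ = 40.82 L.
P constant ⇒ V ∝ T: P₂ = P₁; V₂ = V₁·(T₂/T₁) = 14.52 L.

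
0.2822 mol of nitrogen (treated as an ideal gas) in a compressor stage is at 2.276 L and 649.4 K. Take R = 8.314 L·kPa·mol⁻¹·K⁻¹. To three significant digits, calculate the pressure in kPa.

PV = nRT ⇒ P = nRT/V = (0.2822 × 8.314 × 649.4) / 2.276

P ≈ 669 kPa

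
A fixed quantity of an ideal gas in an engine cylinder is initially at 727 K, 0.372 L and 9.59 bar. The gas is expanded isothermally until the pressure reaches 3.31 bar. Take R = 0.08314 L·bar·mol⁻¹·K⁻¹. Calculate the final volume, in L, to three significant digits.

V₂ ≈ 1.08 L

T constant ⇒ Boyle's law P V = const: T₂ = T₁; V₂ = V₁·(P₁/P₂) = 1.078 L.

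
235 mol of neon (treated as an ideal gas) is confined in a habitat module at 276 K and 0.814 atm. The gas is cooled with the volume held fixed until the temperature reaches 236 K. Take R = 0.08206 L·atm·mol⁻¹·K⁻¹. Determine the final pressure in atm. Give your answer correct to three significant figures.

P₂ ≈ 0.696 atm

From PV = nRT: V₁ = nRT₁/P₁ = 6539 L.
Isochoric, so P/T is constant: V₂ = V₁; P₂ = P₁·(T₂/T₁) = 0.6960 atm.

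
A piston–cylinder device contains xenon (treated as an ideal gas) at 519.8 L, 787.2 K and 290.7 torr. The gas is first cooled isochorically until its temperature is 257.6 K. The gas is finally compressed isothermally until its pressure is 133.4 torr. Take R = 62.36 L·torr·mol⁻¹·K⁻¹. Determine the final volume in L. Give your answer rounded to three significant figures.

Isochoric, so P/T is constant: V₂ = V₁; P₂ = P₁·(T₂/T₁) = 95.13 torr.
Isothermal, so P V is constant: T₃ = T₂; V₃ = V₂·(P₂/P₃) = 370.7 L.

V₃ ≈ 371 L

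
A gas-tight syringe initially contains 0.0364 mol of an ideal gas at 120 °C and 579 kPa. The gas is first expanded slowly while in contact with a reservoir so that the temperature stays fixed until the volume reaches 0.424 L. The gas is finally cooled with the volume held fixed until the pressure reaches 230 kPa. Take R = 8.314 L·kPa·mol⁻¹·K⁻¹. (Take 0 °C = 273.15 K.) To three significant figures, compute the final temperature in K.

T₃ ≈ 322 K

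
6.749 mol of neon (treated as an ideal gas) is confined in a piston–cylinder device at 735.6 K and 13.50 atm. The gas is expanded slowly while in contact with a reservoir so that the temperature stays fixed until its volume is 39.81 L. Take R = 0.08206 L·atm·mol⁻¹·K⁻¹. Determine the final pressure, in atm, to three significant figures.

From PV = nRT: V₁ = nRT₁/P₁ = 30.18 L.
T constant ⇒ Boyle's law P V = const: T₂ = T₁; P₂ = P₁·(V₁/V₂) = 10.23 atm.

P₂ ≈ 10.2 atm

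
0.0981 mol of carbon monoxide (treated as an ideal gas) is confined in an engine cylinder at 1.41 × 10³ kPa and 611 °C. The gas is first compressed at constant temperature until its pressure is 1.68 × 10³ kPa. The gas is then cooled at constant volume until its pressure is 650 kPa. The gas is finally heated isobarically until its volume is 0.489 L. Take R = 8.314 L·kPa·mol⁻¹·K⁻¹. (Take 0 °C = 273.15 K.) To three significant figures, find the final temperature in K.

T₄ ≈ 390 K

Convert: T₁ = 884.1 K.
From PV = nRT: V₁ = nRT₁/P₁ = 0.5114 L.
Isothermal, so P V is constant: T₂ = T₁; V₂ = V₁·(P₁/P₂) = 0.4292 L.
Isochoric, so P/T is constant: V₃ = V₂; T₃ = T₂·(P₃/P₂) = 342.1 K.
Isobaric, so V/T is constant: P₄ = P₃; T₄ = T₃·(V₄/V₃) = 389.7 K.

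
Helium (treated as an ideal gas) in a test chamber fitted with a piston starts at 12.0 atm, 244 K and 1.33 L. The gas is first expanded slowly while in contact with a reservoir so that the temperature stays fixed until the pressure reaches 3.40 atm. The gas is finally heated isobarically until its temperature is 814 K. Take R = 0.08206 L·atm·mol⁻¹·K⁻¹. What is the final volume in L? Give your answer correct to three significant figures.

V₃ ≈ 15.7 L

Isothermal, so P V is constant: T₂ = T₁; V₂ = V₁·(P₁/P₂) = 4.694 L.
P constant ⇒ V ∝ T: P₃ = P₂; V₃ = V₂·(T₃/T₂) = 15.66 L.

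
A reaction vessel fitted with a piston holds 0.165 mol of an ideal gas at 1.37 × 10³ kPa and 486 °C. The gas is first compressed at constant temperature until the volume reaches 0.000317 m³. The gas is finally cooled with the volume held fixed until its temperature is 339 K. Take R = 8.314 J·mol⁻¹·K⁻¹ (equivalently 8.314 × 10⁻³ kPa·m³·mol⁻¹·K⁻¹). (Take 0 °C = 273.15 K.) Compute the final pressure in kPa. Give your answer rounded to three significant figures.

P₃ ≈ 1.47e+03 kPa

Convert: T₁ = 759.1 K.
From PV = nRT: V₁ = nRT₁/P₁ = 0.0007602 m³.
Isothermal, so P V is constant: T₂ = T₁; P₂ = P₁·(V₁/V₂) = 3285 kPa.
V constant ⇒ P ∝ T: V₃ = V₂; P₃ = P₂·(T₃/T₂) = 1467 kPa.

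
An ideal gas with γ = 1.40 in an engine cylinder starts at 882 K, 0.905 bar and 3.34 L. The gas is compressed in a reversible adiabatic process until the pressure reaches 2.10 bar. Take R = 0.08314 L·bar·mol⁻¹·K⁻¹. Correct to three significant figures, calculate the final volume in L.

V₂ ≈ 1.83 L

Adiabatic (γ = 1.40), T V^(γ−1) and P V^γ constant: T₂ = T₁·(P₂/P₁)^((γ−1)/γ) = 1122 K; V₂ = V₁·(P₁/P₂)^(1/γ) = 1.831 L.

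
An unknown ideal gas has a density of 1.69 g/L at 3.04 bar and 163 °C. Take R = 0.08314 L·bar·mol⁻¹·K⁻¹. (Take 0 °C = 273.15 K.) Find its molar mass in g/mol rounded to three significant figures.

ρ = PM/(RT) ⇒ M = ρRT/P = (1.69 × 0.08314 × 436.1) / 3.04

M ≈ 20.2 g/mol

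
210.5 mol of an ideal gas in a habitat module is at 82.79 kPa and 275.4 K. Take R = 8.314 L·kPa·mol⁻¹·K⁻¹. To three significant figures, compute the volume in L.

PV = nRT ⇒ V = nRT/P = (210.5 × 8.314 × 275.4) / 82.79

V ≈ 5.82e+03 L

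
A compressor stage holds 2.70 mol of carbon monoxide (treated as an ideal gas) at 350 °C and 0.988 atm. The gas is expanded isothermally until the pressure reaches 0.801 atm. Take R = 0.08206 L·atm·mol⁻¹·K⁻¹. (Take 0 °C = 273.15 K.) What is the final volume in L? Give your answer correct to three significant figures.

Convert: T₁ = 623.1 K.
From PV = nRT: V₁ = nRT₁/P₁ = 139.7 L.
Isothermal, so P V is constant: T₂ = T₁; V₂ = V₁·(P₁/P₂) = 172.4 L.

V₂ ≈ 172 L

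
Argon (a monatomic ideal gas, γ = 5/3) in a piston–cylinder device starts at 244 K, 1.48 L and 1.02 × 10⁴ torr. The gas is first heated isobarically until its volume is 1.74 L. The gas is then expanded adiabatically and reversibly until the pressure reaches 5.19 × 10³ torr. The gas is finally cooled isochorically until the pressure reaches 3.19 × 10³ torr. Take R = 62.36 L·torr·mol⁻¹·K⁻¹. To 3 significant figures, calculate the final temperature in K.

Isobaric, so V/T is constant: P₂ = P₁; T₂ = T₁·(V₂/V₁) = 286.9 K.
Adiabatic (γ = 5/3), T V^(γ−1) and P V^γ constant: T₃ = T₂·(P₃/P₂)^((γ−1)/γ) = 218.9 K; V₃ = V₂·(P₂/P₃)^(1/γ) = 2.610 L.
Isochoric, so P/T is constant: V₄ = V₃; T₄ = T₃·(P₄/P₃) = 134.6 K.

T₄ ≈ 135 K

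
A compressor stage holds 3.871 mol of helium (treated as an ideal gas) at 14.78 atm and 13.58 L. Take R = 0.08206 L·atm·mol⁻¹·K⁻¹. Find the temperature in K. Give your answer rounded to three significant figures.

PV = nRT ⇒ T = PV/(nR) = (14.78 × 13.58) / (3.871 × 0.08206)

T ≈ 632 K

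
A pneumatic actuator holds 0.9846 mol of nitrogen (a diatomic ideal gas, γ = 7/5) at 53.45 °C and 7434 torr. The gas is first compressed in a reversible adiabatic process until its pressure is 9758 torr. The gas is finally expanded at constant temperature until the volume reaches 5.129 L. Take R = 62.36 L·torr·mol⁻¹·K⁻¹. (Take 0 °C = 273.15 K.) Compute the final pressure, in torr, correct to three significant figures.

P₃ ≈ 4.23e+03 torr

Convert: T₁ = 326.6 K.
From PV = nRT: V₁ = nRT₁/P₁ = 2.697 L.
Adiabatic (γ = 7/5), T V^(γ−1) and P V^γ constant: T₂ = T₁·(P₂/P₁)^((γ−1)/γ) = 353.0 K; V₂ = V₁·(P₁/P₂)^(1/γ) = 2.221 L.
Isothermal, so P V is constant: T₃ = T₂; P₃ = P₂·(V₂/V₃) = 4226 torr.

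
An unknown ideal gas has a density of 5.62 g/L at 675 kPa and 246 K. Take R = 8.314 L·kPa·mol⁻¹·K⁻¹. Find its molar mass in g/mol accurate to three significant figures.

M ≈ 17.0 g/mol

ρ = PM/(RT) ⇒ M = ρRT/P = (5.62 × 8.314 × 246.0) / 675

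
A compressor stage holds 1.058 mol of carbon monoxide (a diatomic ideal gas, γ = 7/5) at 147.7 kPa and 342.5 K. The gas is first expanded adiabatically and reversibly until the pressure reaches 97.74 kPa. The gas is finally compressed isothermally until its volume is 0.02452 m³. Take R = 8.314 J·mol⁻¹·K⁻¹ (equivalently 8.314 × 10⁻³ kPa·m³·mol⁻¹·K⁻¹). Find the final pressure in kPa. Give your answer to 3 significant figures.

P₃ ≈ 109 kPa

From PV = nRT: V₁ = nRT₁/P₁ = 0.02040 m³.
Adiabatic (γ = 7/5), T V^(γ−1) and P V^γ constant: T₂ = T₁·(P₂/P₁)^((γ−1)/γ) = 304.4 K; V₂ = V₁·(P₁/P₂)^(1/γ) = 0.02739 m³.
T constant ⇒ Boyle's law P V = const: T₃ = T₂; P₃ = P₂·(V₂/V₃) = 109.2 kPa.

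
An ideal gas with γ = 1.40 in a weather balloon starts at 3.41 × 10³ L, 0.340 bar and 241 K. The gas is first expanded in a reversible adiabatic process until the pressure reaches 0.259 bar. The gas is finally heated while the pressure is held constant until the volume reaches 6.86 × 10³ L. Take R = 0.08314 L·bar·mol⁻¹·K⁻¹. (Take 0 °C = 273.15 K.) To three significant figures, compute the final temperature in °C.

T₃ ≈ 96.2 °C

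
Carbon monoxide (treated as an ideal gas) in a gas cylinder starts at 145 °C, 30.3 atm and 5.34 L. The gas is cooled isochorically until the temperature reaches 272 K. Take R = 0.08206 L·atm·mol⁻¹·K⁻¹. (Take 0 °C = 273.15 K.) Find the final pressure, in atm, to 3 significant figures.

Convert: T₁ = 418.1 K.
Isochoric, so P/T is constant: V₂ = V₁; P₂ = P₁·(T₂/T₁) = 19.71 atm.

P₂ ≈ 19.7 atm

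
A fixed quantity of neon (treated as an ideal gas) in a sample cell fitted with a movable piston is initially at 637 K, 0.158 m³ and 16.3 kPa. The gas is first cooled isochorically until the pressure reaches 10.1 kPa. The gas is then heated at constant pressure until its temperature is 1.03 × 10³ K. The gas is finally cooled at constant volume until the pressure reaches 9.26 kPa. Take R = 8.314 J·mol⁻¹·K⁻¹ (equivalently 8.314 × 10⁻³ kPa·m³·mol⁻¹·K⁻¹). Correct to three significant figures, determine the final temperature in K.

T₄ ≈ 944 K

Isochoric, so P/T is constant: V₂ = V₁; T₂ = T₁·(P₂/P₁) = 394.7 K.
Isobaric, so V/T is constant: P₃ = P₂; V₃ = V₂·(T₃/T₂) = 0.4123 m³.
Isochoric, so P/T is constant: V₄ = V₃; T₄ = T₃·(P₄/P₃) = 944.3 K.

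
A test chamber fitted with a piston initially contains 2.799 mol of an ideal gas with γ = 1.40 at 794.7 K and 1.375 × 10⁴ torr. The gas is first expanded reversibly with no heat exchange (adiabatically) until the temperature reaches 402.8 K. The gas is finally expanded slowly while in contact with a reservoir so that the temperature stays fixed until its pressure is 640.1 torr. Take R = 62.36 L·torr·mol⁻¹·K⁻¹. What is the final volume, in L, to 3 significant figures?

From PV = nRT: V₁ = nRT₁/P₁ = 10.09 L.
Reversible adiabatic, γ = 1.40: P₂ = P₁·(T₂/T₁)^(γ/(γ−1)) = 1275 torr; V₂ = V₁·(T₁/T₂)^(1/(γ−1)) = 55.16 L.
Isothermal, so P V is constant: T₃ = T₂; V₃ = V₂·(P₂/P₃) = 109.8 L.

V₃ ≈ 110 L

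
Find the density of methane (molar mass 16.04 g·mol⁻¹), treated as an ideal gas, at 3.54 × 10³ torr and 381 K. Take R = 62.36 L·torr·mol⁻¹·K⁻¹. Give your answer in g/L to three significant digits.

ρ ≈ 2.39 g/L

ρ = PM/(RT) = (3.54e+03 × 16.04) / (62.36 × 381.0)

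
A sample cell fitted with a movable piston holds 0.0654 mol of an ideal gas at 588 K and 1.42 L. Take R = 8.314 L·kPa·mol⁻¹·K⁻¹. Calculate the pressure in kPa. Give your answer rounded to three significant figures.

P ≈ 225 kPa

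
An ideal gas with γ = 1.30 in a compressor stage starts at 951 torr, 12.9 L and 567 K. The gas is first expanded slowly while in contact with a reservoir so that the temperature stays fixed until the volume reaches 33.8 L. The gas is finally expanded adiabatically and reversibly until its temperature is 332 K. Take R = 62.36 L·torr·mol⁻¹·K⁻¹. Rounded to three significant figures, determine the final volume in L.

Isothermal, so P V is constant: T₂ = T₁; P₂ = P₁·(V₁/V₂) = 363.0 torr.
Adiabatic (γ = 1.30), T V^(γ−1) and P V^γ constant: P₃ = P₂·(T₃/T₂)^(γ/(γ−1)) = 35.69 torr; V₃ = V₂·(T₂/T₃)^(1/(γ−1)) = 201.2 L.

V₃ ≈ 201 L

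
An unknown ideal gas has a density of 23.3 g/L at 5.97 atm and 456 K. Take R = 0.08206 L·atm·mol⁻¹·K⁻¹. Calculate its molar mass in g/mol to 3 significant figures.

M ≈ 146 g/mol

ρ = PM/(RT) ⇒ M = ρRT/P = (23.3 × 0.08206 × 456.0) / 5.97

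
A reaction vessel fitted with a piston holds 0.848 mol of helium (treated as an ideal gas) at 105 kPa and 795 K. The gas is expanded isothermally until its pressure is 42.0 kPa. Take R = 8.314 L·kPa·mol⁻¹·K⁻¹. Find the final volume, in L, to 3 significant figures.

From PV = nRT: V₁ = nRT₁/P₁ = 53.38 L.
T constant ⇒ Boyle's law P V = const: T₂ = T₁; V₂ = V₁·(P₁/P₂) = 133.5 L.

V₂ ≈ 133 L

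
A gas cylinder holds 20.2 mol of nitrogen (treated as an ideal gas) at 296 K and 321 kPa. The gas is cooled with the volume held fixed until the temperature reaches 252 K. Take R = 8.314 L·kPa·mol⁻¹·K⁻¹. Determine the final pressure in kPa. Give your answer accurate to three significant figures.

From PV = nRT: V₁ = nRT₁/P₁ = 154.9 L.
V constant ⇒ P ∝ T: V₂ = V₁; P₂ = P₁·(T₂/T₁) = 273.3 kPa.

P₂ ≈ 273 kPa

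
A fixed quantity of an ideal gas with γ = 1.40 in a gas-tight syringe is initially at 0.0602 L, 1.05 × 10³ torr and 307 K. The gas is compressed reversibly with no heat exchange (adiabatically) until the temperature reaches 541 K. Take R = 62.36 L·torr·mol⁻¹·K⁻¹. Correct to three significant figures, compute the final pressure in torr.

P₂ ≈ 7.63e+03 torr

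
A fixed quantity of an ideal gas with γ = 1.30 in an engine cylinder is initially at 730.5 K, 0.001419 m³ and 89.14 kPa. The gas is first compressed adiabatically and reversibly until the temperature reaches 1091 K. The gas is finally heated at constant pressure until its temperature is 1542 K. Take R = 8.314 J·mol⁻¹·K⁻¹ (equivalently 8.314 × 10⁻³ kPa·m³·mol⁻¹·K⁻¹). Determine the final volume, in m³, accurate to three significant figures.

V₃ ≈ 0.000527 m³

Adiabatic (γ = 1.30), T V^(γ−1) and P V^γ constant: P₂ = P₁·(T₂/T₁)^(γ/(γ−1)) = 506.9 kPa; V₂ = V₁·(T₁/T₂)^(1/(γ−1)) = 0.0003726 m³.
P constant ⇒ V ∝ T: P₃ = P₂; V₃ = V₂·(T₃/T₂) = 0.0005267 m³.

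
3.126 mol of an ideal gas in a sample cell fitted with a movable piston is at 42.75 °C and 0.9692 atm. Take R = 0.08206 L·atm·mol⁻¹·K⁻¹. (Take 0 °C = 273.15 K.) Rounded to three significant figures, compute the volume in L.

V ≈ 83.6 L

Convert: T = 315.90 K.
PV = nRT ⇒ V = nRT/P = (3.126 × 0.08206 × 315.90) / 0.9692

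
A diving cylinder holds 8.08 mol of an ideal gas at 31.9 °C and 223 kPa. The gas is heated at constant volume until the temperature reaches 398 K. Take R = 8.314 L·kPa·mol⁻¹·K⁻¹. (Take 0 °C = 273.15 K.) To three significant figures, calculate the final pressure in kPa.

Convert: T₁ = 305.0 K.
From PV = nRT: V₁ = nRT₁/P₁ = 91.89 L.
V constant ⇒ P ∝ T: V₂ = V₁; P₂ = P₁·(T₂/T₁) = 290.9 kPa.

P₂ ≈ 291 kPa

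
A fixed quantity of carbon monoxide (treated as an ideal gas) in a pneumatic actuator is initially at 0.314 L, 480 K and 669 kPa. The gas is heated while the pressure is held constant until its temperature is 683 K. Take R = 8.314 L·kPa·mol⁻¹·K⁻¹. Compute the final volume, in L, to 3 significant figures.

Isobaric, so V/T is constant: P₂ = P₁; V₂ = V₁·(T₂/T₁) = 0.4468 L.

V₂ ≈ 0.447 L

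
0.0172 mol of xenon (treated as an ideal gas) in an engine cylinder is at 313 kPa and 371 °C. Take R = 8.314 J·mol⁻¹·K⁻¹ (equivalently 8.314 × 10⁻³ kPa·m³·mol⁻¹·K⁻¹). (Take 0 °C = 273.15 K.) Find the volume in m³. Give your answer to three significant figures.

V ≈ 0.000294 m³

Convert: T = 644.15 K.
PV = nRT ⇒ V = nRT/P = (0.0172 × 8.314 × 10⁻³ × 644.15) / 313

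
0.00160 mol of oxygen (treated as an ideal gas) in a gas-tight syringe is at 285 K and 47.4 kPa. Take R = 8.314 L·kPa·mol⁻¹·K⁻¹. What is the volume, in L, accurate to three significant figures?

PV = nRT ⇒ V = nRT/P = (0.00160 × 8.314 × 285) / 47.4

V ≈ 0.0800 L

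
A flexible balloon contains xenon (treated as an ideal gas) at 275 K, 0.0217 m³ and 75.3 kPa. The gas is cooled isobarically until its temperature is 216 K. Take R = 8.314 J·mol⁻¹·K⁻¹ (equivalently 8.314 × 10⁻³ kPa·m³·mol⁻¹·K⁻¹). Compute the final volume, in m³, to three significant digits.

P constant ⇒ V ∝ T: P₂ = P₁; V₂ = V₁·(T₂/T₁) = 0.01704 m³.

V₂ ≈ 0.0170 m³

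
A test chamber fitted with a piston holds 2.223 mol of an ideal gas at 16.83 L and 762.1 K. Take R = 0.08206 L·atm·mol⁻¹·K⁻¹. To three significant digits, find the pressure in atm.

PV = nRT ⇒ P = nRT/V = (2.223 × 0.08206 × 762.1) / 16.83

P ≈ 8.26 atm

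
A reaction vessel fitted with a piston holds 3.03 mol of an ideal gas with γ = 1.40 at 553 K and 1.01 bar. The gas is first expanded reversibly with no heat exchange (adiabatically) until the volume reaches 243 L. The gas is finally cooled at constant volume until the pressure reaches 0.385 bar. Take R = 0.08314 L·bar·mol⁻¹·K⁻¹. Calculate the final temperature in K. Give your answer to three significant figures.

T₃ ≈ 371 K

From PV = nRT: V₁ = nRT₁/P₁ = 137.9 L.
Reversible adiabatic, γ = 1.40: T₂ = T₁·(V₁/V₂)^(γ−1) = 440.9 K; P₂ = P₁·(V₁/V₂)^γ = 0.4571 bar.
V constant ⇒ P ∝ T: V₃ = V₂; T₃ = T₂·(P₃/P₂) = 371.4 K.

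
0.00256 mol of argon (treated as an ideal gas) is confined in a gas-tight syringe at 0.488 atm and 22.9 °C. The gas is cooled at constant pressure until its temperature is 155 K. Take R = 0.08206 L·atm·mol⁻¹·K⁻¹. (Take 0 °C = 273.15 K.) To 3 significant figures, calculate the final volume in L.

V₂ ≈ 0.0667 L

Convert: T₁ = 296.0 K.
From PV = nRT: V₁ = nRT₁/P₁ = 0.1274 L.
Isobaric, so V/T is constant: P₂ = P₁; V₂ = V₁·(T₂/T₁) = 0.06672 L.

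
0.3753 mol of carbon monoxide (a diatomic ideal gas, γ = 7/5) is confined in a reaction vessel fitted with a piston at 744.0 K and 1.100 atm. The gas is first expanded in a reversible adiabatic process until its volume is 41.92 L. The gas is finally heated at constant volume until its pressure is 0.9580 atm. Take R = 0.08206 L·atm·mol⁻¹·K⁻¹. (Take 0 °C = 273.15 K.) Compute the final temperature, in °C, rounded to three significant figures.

From PV = nRT: V₁ = nRT₁/P₁ = 20.83 L.
Reversible adiabatic, γ = 7/5: T₂ = T₁·(V₁/V₂)^(γ−1) = 562.4 K; P₂ = P₁·(V₁/V₂)^γ = 0.4132 atm.
Isochoric, so P/T is constant: V₃ = V₂; T₃ = T₂·(P₃/P₂) = 1304 K.

T₃ ≈ 1.03e+03 °C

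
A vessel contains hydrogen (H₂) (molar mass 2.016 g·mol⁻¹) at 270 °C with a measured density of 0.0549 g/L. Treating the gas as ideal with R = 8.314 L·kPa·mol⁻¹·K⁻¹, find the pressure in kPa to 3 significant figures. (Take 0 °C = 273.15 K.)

P ≈ 123 kPa

ρ = PM/(RT) ⇒ P = ρRT/M = (0.0549 × 8.314 × 543.1) / 2.016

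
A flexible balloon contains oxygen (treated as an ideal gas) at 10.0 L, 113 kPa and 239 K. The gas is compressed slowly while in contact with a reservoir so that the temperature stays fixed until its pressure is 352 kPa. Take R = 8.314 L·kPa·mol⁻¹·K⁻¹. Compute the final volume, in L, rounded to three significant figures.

V₂ ≈ 3.21 L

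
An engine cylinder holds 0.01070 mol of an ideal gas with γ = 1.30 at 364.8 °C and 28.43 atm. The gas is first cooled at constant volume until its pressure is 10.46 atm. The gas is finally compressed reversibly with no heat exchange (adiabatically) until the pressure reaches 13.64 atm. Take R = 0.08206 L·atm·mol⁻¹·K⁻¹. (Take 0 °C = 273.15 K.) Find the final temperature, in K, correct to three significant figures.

Convert: T₁ = 638.0 K.
From PV = nRT: V₁ = nRT₁/P₁ = 0.01970 L.
V constant ⇒ P ∝ T: V₂ = V₁; T₂ = T₁·(P₂/P₁) = 234.7 K.
Adiabatic (γ = 1.30), T V^(γ−1) and P V^γ constant: T₃ = T₂·(P₃/P₂)^((γ−1)/γ) = 249.5 K; V₃ = V₂·(P₂/P₃)^(1/γ) = 0.01606 L.

T₃ ≈ 250 K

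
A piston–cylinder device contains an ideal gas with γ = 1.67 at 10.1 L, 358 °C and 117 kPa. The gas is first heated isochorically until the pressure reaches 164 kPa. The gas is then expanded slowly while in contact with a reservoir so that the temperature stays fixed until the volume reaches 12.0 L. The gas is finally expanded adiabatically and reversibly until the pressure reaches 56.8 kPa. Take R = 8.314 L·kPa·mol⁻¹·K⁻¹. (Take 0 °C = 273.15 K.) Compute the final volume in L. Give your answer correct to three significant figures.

V₄ ≈ 20.4 L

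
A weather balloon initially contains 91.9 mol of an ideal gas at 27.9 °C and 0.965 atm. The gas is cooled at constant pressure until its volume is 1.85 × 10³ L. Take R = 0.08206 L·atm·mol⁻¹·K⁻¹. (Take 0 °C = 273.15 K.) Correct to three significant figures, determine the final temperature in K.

Convert: T₁ = 301.0 K.
From PV = nRT: V₁ = nRT₁/P₁ = 2353 L.
P constant ⇒ V ∝ T: P₂ = P₁; T₂ = T₁·(V₂/V₁) = 236.7 K.

T₂ ≈ 237 K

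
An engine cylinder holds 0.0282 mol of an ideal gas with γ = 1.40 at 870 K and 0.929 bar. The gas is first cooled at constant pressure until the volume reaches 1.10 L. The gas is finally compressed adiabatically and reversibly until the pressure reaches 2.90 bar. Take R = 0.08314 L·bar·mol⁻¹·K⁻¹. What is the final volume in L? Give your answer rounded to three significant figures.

From PV = nRT: V₁ = nRT₁/P₁ = 2.196 L.
P constant ⇒ V ∝ T: P₂ = P₁; T₂ = T₁·(V₂/V₁) = 435.9 K.
Adiabatic (γ = 1.40), T V^(γ−1) and P V^γ constant: T₃ = T₂·(P₃/P₂)^((γ−1)/γ) = 603.4 K; V₃ = V₂·(P₂/P₃)^(1/γ) = 0.4878 L.

V₃ ≈ 0.488 L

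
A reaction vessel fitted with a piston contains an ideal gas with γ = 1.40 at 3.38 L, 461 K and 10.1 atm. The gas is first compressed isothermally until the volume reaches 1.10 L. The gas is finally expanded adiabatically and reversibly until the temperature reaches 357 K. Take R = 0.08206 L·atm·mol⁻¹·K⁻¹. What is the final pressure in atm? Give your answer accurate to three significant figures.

Isothermal, so P V is constant: T₂ = T₁; P₂ = P₁·(V₁/V₂) = 31.03 atm.
Reversible adiabatic, γ = 1.40: P₃ = P₂·(T₃/T₂)^(γ/(γ−1)) = 12.68 atm; V₃ = V₂·(T₂/T₃)^(1/(γ−1)) = 2.084 L.

P₃ ≈ 12.7 atm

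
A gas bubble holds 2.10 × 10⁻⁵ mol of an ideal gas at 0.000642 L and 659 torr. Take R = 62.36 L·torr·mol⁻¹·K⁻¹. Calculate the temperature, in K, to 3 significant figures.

T ≈ 323 K

PV = nRT ⇒ T = PV/(nR) = (659 × 0.000642) / (2.10e-05 × 62.36)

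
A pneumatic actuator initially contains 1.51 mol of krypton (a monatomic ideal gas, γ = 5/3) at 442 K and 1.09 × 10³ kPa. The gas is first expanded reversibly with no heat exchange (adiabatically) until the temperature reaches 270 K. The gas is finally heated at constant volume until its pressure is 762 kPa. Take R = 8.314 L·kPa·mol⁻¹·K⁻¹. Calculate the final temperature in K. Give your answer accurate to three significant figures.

From PV = nRT: V₁ = nRT₁/P₁ = 5.091 L.
Reversible adiabatic, γ = 5/3: P₂ = P₁·(T₂/T₁)^(γ/(γ−1)) = 317.9 kPa; V₂ = V₁·(T₁/T₂)^(1/(γ−1)) = 10.66 L.
Isochoric, so P/T is constant: V₃ = V₂; T₃ = T₂·(P₃/P₂) = 647.2 K.

T₃ ≈ 647 K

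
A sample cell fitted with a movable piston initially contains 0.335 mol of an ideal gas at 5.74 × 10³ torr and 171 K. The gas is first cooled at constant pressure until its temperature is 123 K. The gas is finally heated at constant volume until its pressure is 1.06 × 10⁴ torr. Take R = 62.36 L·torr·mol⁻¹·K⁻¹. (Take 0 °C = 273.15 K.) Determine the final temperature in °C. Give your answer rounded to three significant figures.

T₃ ≈ -46.0 °C

From PV = nRT: V₁ = nRT₁/P₁ = 0.6224 L.
P constant ⇒ V ∝ T: P₂ = P₁; V₂ = V₁·(T₂/T₁) = 0.4477 L.
V constant ⇒ P ∝ T: V₃ = V₂; T₃ = T₂·(P₃/P₂) = 227.1 K.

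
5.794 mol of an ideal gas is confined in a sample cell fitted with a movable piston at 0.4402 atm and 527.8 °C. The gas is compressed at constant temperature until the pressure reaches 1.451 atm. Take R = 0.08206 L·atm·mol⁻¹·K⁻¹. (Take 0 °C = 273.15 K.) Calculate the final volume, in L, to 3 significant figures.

V₂ ≈ 262 L

Convert: T₁ = 800.9 K.
From PV = nRT: V₁ = nRT₁/P₁ = 865.1 L.
T constant ⇒ Boyle's law P V = const: T₂ = T₁; V₂ = V₁·(P₁/P₂) = 262.5 L.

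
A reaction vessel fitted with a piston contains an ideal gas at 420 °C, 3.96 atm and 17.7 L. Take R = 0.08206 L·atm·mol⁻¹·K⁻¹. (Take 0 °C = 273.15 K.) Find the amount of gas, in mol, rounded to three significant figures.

Convert: T = 693.15 K.
PV = nRT ⇒ n = PV/(RT) = (3.96 × 17.7) / (0.08206 × 693.15)

n ≈ 1.23 mol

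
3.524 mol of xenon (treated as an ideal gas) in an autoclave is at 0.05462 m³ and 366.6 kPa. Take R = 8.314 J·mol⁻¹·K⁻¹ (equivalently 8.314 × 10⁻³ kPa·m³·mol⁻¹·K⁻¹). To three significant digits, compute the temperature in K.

T ≈ 683 K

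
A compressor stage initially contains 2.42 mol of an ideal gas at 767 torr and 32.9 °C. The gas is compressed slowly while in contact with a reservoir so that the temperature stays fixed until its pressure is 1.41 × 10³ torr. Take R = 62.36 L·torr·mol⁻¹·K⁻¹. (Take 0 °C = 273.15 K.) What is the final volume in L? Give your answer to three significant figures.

Convert: T₁ = 306.0 K.
From PV = nRT: V₁ = nRT₁/P₁ = 60.22 L.
Isothermal, so P V is constant: T₂ = T₁; V₂ = V₁·(P₁/P₂) = 32.76 L.

V₂ ≈ 32.8 L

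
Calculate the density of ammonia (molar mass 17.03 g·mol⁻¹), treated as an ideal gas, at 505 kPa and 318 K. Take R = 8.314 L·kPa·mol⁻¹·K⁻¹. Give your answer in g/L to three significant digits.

ρ = PM/(RT) = (505 × 17.03) / (8.314 × 318.0)

ρ ≈ 3.25 g/L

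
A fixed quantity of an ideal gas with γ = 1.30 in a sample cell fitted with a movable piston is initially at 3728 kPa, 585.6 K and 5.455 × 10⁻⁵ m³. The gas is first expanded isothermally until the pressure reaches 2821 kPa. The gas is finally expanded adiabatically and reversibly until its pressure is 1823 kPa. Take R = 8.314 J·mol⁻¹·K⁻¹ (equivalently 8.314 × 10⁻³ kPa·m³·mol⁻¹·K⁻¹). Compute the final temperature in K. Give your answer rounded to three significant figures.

T₃ ≈ 529 K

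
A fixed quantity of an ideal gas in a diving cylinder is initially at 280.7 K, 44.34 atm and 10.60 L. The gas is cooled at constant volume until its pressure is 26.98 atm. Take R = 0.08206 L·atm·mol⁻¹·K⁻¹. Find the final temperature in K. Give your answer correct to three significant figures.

T₂ ≈ 171 K

Isochoric, so P/T is constant: V₂ = V₁; T₂ = T₁·(P₂/P₁) = 170.8 K.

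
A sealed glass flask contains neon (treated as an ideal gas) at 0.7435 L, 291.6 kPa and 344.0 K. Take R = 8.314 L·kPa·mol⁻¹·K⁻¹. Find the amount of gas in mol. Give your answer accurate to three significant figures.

n ≈ 0.0758 mol

PV = nRT ⇒ n = PV/(RT) = (291.6 × 0.7435) / (8.314 × 344.0)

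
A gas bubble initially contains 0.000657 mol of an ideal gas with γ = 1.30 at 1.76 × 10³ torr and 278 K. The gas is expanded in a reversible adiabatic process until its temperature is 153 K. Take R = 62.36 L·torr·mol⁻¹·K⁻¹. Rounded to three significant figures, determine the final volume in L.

V₂ ≈ 0.0474 L

From PV = nRT: V₁ = nRT₁/P₁ = 0.006471 L.
Reversible adiabatic, γ = 1.30: P₂ = P₁·(T₂/T₁)^(γ/(γ−1)) = 132.3 torr; V₂ = V₁·(T₁/T₂)^(1/(γ−1)) = 0.04737 L.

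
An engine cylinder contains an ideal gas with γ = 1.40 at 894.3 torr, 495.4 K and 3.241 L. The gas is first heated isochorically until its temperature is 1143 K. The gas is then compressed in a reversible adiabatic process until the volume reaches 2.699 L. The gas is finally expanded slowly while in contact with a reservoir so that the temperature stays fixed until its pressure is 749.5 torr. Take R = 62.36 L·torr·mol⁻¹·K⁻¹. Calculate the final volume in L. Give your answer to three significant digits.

V₄ ≈ 9.60 L

Isochoric, so P/T is constant: V₂ = V₁; P₂ = P₁·(T₂/T₁) = 2063 torr.
Adiabatic (γ = 1.40), T V^(γ−1) and P V^γ constant: T₃ = T₂·(V₂/V₃)^(γ−1) = 1230 K; P₃ = P₂·(V₂/V₃)^γ = 2666 torr.
T constant ⇒ Boyle's law P V = const: T₄ = T₃; V₄ = V₃·(P₃/P₄) = 9.600 L.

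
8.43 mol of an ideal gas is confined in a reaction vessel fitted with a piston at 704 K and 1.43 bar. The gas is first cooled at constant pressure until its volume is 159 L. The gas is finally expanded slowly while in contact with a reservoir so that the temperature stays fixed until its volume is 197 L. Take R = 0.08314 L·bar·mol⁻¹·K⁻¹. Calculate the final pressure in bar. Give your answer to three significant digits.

From PV = nRT: V₁ = nRT₁/P₁ = 345.0 L.
P constant ⇒ V ∝ T: P₂ = P₁; T₂ = T₁·(V₂/V₁) = 324.4 K.
T constant ⇒ Boyle's law P V = const: T₃ = T₂; P₃ = P₂·(V₂/V₃) = 1.154 bar.

P₃ ≈ 1.15 bar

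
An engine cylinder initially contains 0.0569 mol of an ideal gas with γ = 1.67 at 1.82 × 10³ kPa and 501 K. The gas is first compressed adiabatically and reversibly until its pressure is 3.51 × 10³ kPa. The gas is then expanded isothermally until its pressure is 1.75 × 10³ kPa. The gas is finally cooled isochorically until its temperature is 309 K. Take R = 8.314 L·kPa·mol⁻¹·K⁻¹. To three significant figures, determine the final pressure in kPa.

From PV = nRT: V₁ = nRT₁/P₁ = 0.1302 L.
Adiabatic (γ = 1.67), T V^(γ−1) and P V^γ constant: T₂ = T₁·(P₂/P₁)^((γ−1)/γ) = 652.0 K; V₂ = V₁·(P₁/P₂)^(1/γ) = 0.08788 L.
T constant ⇒ Boyle's law P V = const: T₃ = T₂; V₃ = V₂·(P₂/P₃) = 0.1763 L.
Isochoric, so P/T is constant: V₄ = V₃; P₄ = P₃·(T₄/T₃) = 829.3 kPa.

P₄ ≈ 829 kPa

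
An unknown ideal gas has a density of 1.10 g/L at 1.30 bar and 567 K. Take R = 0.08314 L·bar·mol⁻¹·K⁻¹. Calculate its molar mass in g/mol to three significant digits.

M ≈ 39.9 g/mol

ρ = PM/(RT) ⇒ M = ρRT/P = (1.10 × 0.08314 × 567.0) / 1.30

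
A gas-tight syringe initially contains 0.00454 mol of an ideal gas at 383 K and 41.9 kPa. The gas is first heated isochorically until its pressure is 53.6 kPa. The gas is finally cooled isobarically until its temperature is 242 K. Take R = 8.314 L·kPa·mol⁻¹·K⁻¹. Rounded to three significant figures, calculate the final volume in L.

From PV = nRT: V₁ = nRT₁/P₁ = 0.3450 L.
V constant ⇒ P ∝ T: V₂ = V₁; T₂ = T₁·(P₂/P₁) = 489.9 K.
Isobaric, so V/T is constant: P₃ = P₂; V₃ = V₂·(T₃/T₂) = 0.1704 L.

V₃ ≈ 0.170 L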